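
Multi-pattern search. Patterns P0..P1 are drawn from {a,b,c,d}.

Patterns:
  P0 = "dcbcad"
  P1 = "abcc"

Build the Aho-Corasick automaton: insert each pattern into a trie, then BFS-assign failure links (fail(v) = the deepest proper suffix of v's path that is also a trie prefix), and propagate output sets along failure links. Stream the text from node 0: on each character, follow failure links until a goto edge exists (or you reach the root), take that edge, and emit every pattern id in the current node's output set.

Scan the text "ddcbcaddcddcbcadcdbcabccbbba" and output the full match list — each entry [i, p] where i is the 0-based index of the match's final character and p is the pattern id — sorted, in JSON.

Construct AC machine:
Trie (insert patterns):
  n0 'ε': a→7 d→1
  n1 'd': c→2
  n2 'dc': b→3
  n3 'dcb': c→4
  n4 'dcbc': a→5
  n5 'dcbca': d→6
  n6 'dcbcad': ·  [P0 ends]
  n7 'a': b→8
  n8 'ab': c→9
  n9 'abc': c→10
  n10 'abcc': ·  [P1 ends]

BFS fail/out derivation:
  fail(1) 'd': from fail(0)=0 chase 'd': 0 ⇒ 0;  out=∅∪out(0)=∅
  fail(7) 'a': from fail(0)=0 chase 'a': 0 ⇒ 0;  out=∅∪out(0)=∅
  fail(2) 'dc': from fail(1)=0 chase 'c': 0 ⇒ 0;  out=∅∪out(0)=∅
  fail(8) 'ab': from fail(7)=0 chase 'b': 0 ⇒ 0;  out=∅∪out(0)=∅
  fail(3) 'dcb': from fail(2)=0 chase 'b': 0 ⇒ 0;  out=∅∪out(0)=∅
  fail(9) 'abc': from fail(8)=0 chase 'c': 0 ⇒ 0;  out=∅∪out(0)=∅
  fail(4) 'dcbc': from fail(3)=0 chase 'c': 0 ⇒ 0;  out=∅∪out(0)=∅
  fail(10) 'abcc': from fail(9)=0 chase 'c': 0 ⇒ 0;  out={1}∪out(0)={1}
  fail(5) 'dcbca': from fail(4)=0 chase 'a': 0 ⇒ 7;  out=∅∪out(7)=∅
  fail(6) 'dcbcad': from fail(5)=7 chase 'd': 7→0 ⇒ 1;  out={0}∪out(1)={0}

Text stream:
[0] read 'd'  n0⇒n1
[1] read 'd'  n1⇒n1 ·f
[2] read 'c'  n1⇒n2
[3] read 'b'  n2⇒n3
[4] read 'c'  n3⇒n4
[5] read 'a'  n4⇒n5
[6] read 'd'  n5⇒n6  → match P0@[1:6]
[7] read 'd'  n6⇒n1 ·f
[8] read 'c'  n1⇒n2
[9] read 'd'  n2⇒n1 ·f
[10] read 'd'  n1⇒n1 ·f
[11] read 'c'  n1⇒n2
[12] read 'b'  n2⇒n3
[13] read 'c'  n3⇒n4
[14] read 'a'  n4⇒n5
[15] read 'd'  n5⇒n6  → match P0@[10:15]
[16] read 'c'  n6⇒n2 ·f
[17] read 'd'  n2⇒n1 ·f
[18] read 'b'  n1⇒n0 ·f
[19] read 'c'  n0⇒n0
[20] read 'a'  n0⇒n7
[21] read 'b'  n7⇒n8
[22] read 'c'  n8⇒n9
[23] read 'c'  n9⇒n10  → match P1@[20:23]
[24] read 'b'  n10⇒n0 ·f
[25] read 'b'  n0⇒n0
[26] read 'b'  n0⇒n0
[27] read 'a'  n0⇒n7

Matches: [[6,0],[15,0],[23,1]]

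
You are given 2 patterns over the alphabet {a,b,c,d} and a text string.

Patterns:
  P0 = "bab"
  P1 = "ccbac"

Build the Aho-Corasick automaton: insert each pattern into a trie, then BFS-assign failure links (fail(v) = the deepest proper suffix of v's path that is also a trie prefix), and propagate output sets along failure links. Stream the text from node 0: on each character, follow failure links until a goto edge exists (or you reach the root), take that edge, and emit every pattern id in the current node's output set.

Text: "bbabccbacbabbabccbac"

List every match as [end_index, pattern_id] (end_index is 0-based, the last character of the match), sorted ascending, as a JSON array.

Build automaton:
Trie nodes:
  n0 'ε': b→1 c→4
  n1 'b': a→2
  n2 'ba': b→3
  n3 'bab': ·  ←P0
  n4 'c': c→5
  n5 'cc': b→6
  n6 'ccb': a→7
  n7 'ccba': c→8
  n8 'ccbac': ·  ←P1

BFS fail/out derivation:
  n1('b'): parent n0 fail=0; on 'b' 0 → fail=0;  out ∅∪∅=∅
  n4('c'): parent n0 fail=0; on 'c' 0 → fail=0;  out ∅∪∅=∅
  n2('ba'): parent n1 fail=0; on 'a' 0 → fail=0;  out ∅∪∅=∅
  n5('cc'): parent n4 fail=0; on 'c' 0 → fail=4;  out ∅∪∅=∅
  n3('bab'): parent n2 fail=0; on 'b' 0 → fail=1;  out {0}∪∅={0}
  n6('ccb'): parent n5 fail=4; on 'b' 4→0 → fail=1;  out ∅∪∅=∅
  n7('ccba'): parent n6 fail=1; on 'a' 1 → fail=2;  out ∅∪∅=∅
  n8('ccbac'): parent n7 fail=2; on 'c' 2→0 → fail=4;  out {1}∪∅={1}

Scan:
pos 0 'b': at 1
pos 1 'b': at 1 (via fail)
pos 2 'a': at 2
pos 3 'b': at 3  emit P0@[1:3]
pos 4 'c': at 4 (via fail)
pos 5 'c': at 5
pos 6 'b': at 6
pos 7 'a': at 7
pos 8 'c': at 8  emit P1@[4:8]
pos 9 'b': at 1 (via fail)
pos 10 'a': at 2
pos 11 'b': at 3  emit P0@[9:11]
pos 12 'b': at 1 (via fail)
pos 13 'a': at 2
pos 14 'b': at 3  emit P0@[12:14]
pos 15 'c': at 4 (via fail)
pos 16 'c': at 5
pos 17 'b': at 6
pos 18 'a': at 7
pos 19 'c': at 8  emit P1@[15:19]

Result: [[3,0],[8,1],[11,0],[14,0],[19,1]]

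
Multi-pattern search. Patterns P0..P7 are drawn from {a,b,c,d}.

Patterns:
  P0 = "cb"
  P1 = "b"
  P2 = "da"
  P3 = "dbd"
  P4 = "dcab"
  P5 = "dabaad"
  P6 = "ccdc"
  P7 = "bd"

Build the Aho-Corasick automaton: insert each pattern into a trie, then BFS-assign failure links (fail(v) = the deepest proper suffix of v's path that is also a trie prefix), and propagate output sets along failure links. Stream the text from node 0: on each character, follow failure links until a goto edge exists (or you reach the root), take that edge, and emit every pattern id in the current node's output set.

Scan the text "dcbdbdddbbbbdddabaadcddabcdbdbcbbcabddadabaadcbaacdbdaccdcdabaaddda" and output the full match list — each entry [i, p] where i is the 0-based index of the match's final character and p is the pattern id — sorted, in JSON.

Build automaton:
Trie (insert patterns):
  n0 'ε': b→3 c→1 d→4
  n1 'c': b→2 c→15
  n2 'cb': ·  ←P0
  n3 'b': d→18  ←P1
  n4 'd': a→5 b→6 c→8
  n5 'da': b→11  ←P2
  n6 'db': d→7
  n7 'dbd': ·  ←P3
  n8 'dc': a→9
  n9 'dca': b→10
  n10 'dcab': ·  ←P4
  n11 'dab': a→12
  n12 'daba': a→13
  n13 'dabaa': d→14
  n14 'dabaad': ·  ←P5
  n15 'cc': d→16
  n16 'ccd': c→17
  n17 'ccdc': ·  ←P6
  n18 'bd': ·  ←P7

Failure links (BFS by depth):
  fail(1) 'c': from fail(0)=0 chase 'c': 0 ⇒ 0;  out=∅∪out(0)=∅
  fail(3) 'b': from fail(0)=0 chase 'b': 0 ⇒ 0;  out={1}∪out(0)={1}
  fail(4) 'd': from fail(0)=0 chase 'd': 0 ⇒ 0;  out=∅∪out(0)=∅
  fail(2) 'cb': from fail(1)=0 chase 'b': 0 ⇒ 3;  out={0}∪out(3)={0,1}
  fail(5) 'da': from fail(4)=0 chase 'a': 0 ⇒ 0;  out={2}∪out(0)={2}
  fail(6) 'db': from fail(4)=0 chase 'b': 0 ⇒ 3;  out=∅∪out(3)={1}
  fail(8) 'dc': from fail(4)=0 chase 'c': 0 ⇒ 1;  out=∅∪out(1)=∅
  fail(15) 'cc': from fail(1)=0 chase 'c': 0 ⇒ 1;  out=∅∪out(1)=∅
  fail(18) 'bd': from fail(3)=0 chase 'd': 0 ⇒ 4;  out={7}∪out(4)={7}
  fail(7) 'dbd': from fail(6)=3 chase 'd': 3 ⇒ 18;  out={3}∪out(18)={3,7}
  fail(9) 'dca': from fail(8)=1 chase 'a': 1→0 ⇒ 0;  out=∅∪out(0)=∅
  fail(11) 'dab': from fail(5)=0 chase 'b': 0 ⇒ 3;  out=∅∪out(3)={1}
  fail(16) 'ccd': from fail(15)=1 chase 'd': 1→0 ⇒ 4;  out=∅∪out(4)=∅
  fail(10) 'dcab': from fail(9)=0 chase 'b': 0 ⇒ 3;  out={4}∪out(3)={1,4}
  fail(12) 'daba': from fail(11)=3 chase 'a': 3→0 ⇒ 0;  out=∅∪out(0)=∅
  fail(17) 'ccdc': from fail(16)=4 chase 'c': 4 ⇒ 8;  out={6}∪out(8)={6}
  fail(13) 'dabaa': from fail(12)=0 chase 'a': 0 ⇒ 0;  out=∅∪out(0)=∅
  fail(14) 'dabaad': from fail(13)=0 chase 'd': 0 ⇒ 4;  out={5}∪out(4)={5}

Scan:
[0] read 'd'  n0⇒n4
[1] read 'c'  n4⇒n8
[2] read 'b'  n8⇒n2 (via fail)  → match P0@[1:2],P1@[2:2]
[3] read 'd'  n2⇒n18 (via fail)  → match P7@[2:3]
[4] read 'b'  n18⇒n6 (via fail)  → match P1@[4:4]
[5] read 'd'  n6⇒n7  → match P3@[3:5],P7@[4:5]
[6] read 'd'  n7⇒n4 (via fail)
[7] read 'd'  n4⇒n4 (via fail)
[8] read 'b'  n4⇒n6  → match P1@[8:8]
[9] read 'b'  n6⇒n3 (via fail)  → match P1@[9:9]
[10] read 'b'  n3⇒n3 (via fail)  → match P1@[10:10]
[11] read 'b'  n3⇒n3 (via fail)  → match P1@[11:11]
[12] read 'd'  n3⇒n18  → match P7@[11:12]
[13] read 'd'  n18⇒n4 (via fail)
[14] read 'd'  n4⇒n4 (via fail)
[15] read 'a'  n4⇒n5  → match P2@[14:15]
[16] read 'b'  n5⇒n11  → match P1@[16:16]
[17] read 'a'  n11⇒n12
[18] read 'a'  n12⇒n13
[19] read 'd'  n13⇒n14  → match P5@[14:19]
[20] read 'c'  n14⇒n8 (via fail)
[21] read 'd'  n8⇒n4 (via fail)
[22] read 'd'  n4⇒n4 (via fail)
[23] read 'a'  n4⇒n5  → match P2@[22:23]
[24] read 'b'  n5⇒n11  → match P1@[24:24]
[25] read 'c'  n11⇒n1 (via fail)
[26] read 'd'  n1⇒n4 (via fail)
[27] read 'b'  n4⇒n6  → match P1@[27:27]
[28] read 'd'  n6⇒n7  → match P3@[26:28],P7@[27:28]
[29] read 'b'  n7⇒n6 (via fail)  → match P1@[29:29]
[30] read 'c'  n6⇒n1 (via fail)
[31] read 'b'  n1⇒n2  → match P0@[30:31],P1@[31:31]
[32] read 'b'  n2⇒n3 (via fail)  → match P1@[32:32]
[33] read 'c'  n3⇒n1 (via fail)
[34] read 'a'  n1⇒n0 (via fail)
[35] read 'b'  n0⇒n3  → match P1@[35:35]
[36] read 'd'  n3⇒n18  → match P7@[35:36]
[37] read 'd'  n18⇒n4 (via fail)
[38] read 'a'  n4⇒n5  → match P2@[37:38]
[39] read 'd'  n5⇒n4 (via fail)
[40] read 'a'  n4⇒n5  → match P2@[39:40]
[41] read 'b'  n5⇒n11  → match P1@[41:41]
[42] read 'a'  n11⇒n12
[43] read 'a'  n12⇒n13
[44] read 'd'  n13⇒n14  → match P5@[39:44]
[45] read 'c'  n14⇒n8 (via fail)
[46] read 'b'  n8⇒n2 (via fail)  → match P0@[45:46],P1@[46:46]
[47] read 'a'  n2⇒n0 (via fail)
[48] read 'a'  n0⇒n0
[49] read 'c'  n0⇒n1
[50] read 'd'  n1⇒n4 (via fail)
[51] read 'b'  n4⇒n6  → match P1@[51:51]
[52] read 'd'  n6⇒n7  → match P3@[50:52],P7@[51:52]
[53] read 'a'  n7⇒n5 (via fail)  → match P2@[52:53]
[54] read 'c'  n5⇒n1 (via fail)
[55] read 'c'  n1⇒n15
[56] read 'd'  n15⇒n16
[57] read 'c'  n16⇒n17  → match P6@[54:57]
[58] read 'd'  n17⇒n4 (via fail)
[59] read 'a'  n4⇒n5  → match P2@[58:59]
[60] read 'b'  n5⇒n11  → match P1@[60:60]
[61] read 'a'  n11⇒n12
[62] read 'a'  n12⇒n13
[63] read 'd'  n13⇒n14  → match P5@[58:63]
[64] read 'd'  n14⇒n4 (via fail)
[65] read 'd'  n4⇒n4 (via fail)
[66] read 'a'  n4⇒n5  → match P2@[65:66]

All matches (sorted): [[2,0],[2,1],[3,7],[4,1],[5,3],[5,7],[8,1],[9,1],[10,1],[11,1],[12,7],[15,2],[16,1],[19,5],[23,2],[24,1],[27,1],[28,3],[28,7],[29,1],[31,0],[31,1],[32,1],[35,1],[36,7],[38,2],[40,2],[41,1],[44,5],[46,0],[46,1],[51,1],[52,3],[52,7],[53,2],[57,6],[59,2],[60,1],[63,5],[66,2]]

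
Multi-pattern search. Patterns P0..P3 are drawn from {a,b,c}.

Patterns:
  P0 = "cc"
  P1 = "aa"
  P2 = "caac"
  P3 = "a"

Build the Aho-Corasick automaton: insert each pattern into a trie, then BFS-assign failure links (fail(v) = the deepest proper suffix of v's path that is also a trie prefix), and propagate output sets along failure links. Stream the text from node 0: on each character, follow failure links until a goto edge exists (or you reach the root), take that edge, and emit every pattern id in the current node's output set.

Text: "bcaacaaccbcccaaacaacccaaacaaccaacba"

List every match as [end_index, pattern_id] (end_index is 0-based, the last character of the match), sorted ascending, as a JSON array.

Construct AC machine:
Trie (insert patterns):
  0='ε' goto a→3 c→1
  1='c' goto a→5 c→2
  2='cc' goto ·  [P0 ends]
  3='a' goto a→4  [P3 ends]
  4='aa' goto ·  [P1 ends]
  5='ca' goto a→6
  6='caa' goto c→7
  7='caac' goto ·  [P2 ends]

BFS fail/out derivation:
  n1('c'): parent n0 fail=0; on 'c' 0 → fail=0;  out ∅∪∅=∅
  n3('a'): parent n0 fail=0; on 'a' 0 → fail=0;  out {3}∪∅={3}
  n2('cc'): parent n1 fail=0; on 'c' 0 → fail=1;  out {0}∪∅={0}
  n4('aa'): parent n3 fail=0; on 'a' 0 → fail=3;  out {1}∪{3}={1,3}
  n5('ca'): parent n1 fail=0; on 'a' 0 → fail=3;  out ∅∪{3}={3}
  n6('caa'): parent n5 fail=3; on 'a' 3 → fail=4;  out ∅∪{1,3}={1,3}
  n7('caac'): parent n6 fail=4; on 'c' 4→3→0 → fail=1;  out {2}∪∅={2}

Scan:
[0] read 'b'  n0⇒n0
[1] read 'c'  n0⇒n1
[2] read 'a'  n1⇒n5  ** P3@[2:2]
[3] read 'a'  n5⇒n6  ** P1@[2:3],P3@[3:3]
[4] read 'c'  n6⇒n7  ** P2@[1:4]
[5] read 'a'  n7⇒n5 (fail-walked)  ** P3@[5:5]
[6] read 'a'  n5⇒n6  ** P1@[5:6],P3@[6:6]
[7] read 'c'  n6⇒n7  ** P2@[4:7]
[8] read 'c'  n7⇒n2 (fail-walked)  ** P0@[7:8]
[9] read 'b'  n2⇒n0 (fail-walked)
[10] read 'c'  n0⇒n1
[11] read 'c'  n1⇒n2  ** P0@[10:11]
[12] read 'c'  n2⇒n2 (fail-walked)  ** P0@[11:12]
[13] read 'a'  n2⇒n5 (fail-walked)  ** P3@[13:13]
[14] read 'a'  n5⇒n6  ** P1@[13:14],P3@[14:14]
[15] read 'a'  n6⇒n4 (fail-walked)  ** P1@[14:15],P3@[15:15]
[16] read 'c'  n4⇒n1 (fail-walked)
[17] read 'a'  n1⇒n5  ** P3@[17:17]
[18] read 'a'  n5⇒n6  ** P1@[17:18],P3@[18:18]
[19] read 'c'  n6⇒n7  ** P2@[16:19]
[20] read 'c'  n7⇒n2 (fail-walked)  ** P0@[19:20]
[21] read 'c'  n2⇒n2 (fail-walked)  ** P0@[20:21]
[22] read 'a'  n2⇒n5 (fail-walked)  ** P3@[22:22]
[23] read 'a'  n5⇒n6  ** P1@[22:23],P3@[23:23]
[24] read 'a'  n6⇒n4 (fail-walked)  ** P1@[23:24],P3@[24:24]
[25] read 'c'  n4⇒n1 (fail-walked)
[26] read 'a'  n1⇒n5  ** P3@[26:26]
[27] read 'a'  n5⇒n6  ** P1@[26:27],P3@[27:27]
[28] read 'c'  n6⇒n7  ** P2@[25:28]
[29] read 'c'  n7⇒n2 (fail-walked)  ** P0@[28:29]
[30] read 'a'  n2⇒n5 (fail-walked)  ** P3@[30:30]
[31] read 'a'  n5⇒n6  ** P1@[30:31],P3@[31:31]
[32] read 'c'  n6⇒n7  ** P2@[29:32]
[33] read 'b'  n7⇒n0 (fail-walked)
[34] read 'a'  n0⇒n3  ** P3@[34:34]

Matches: [[2,3],[3,1],[3,3],[4,2],[5,3],[6,1],[6,3],[7,2],[8,0],[11,0],[12,0],[13,3],[14,1],[14,3],[15,1],[15,3],[17,3],[18,1],[18,3],[19,2],[20,0],[21,0],[22,3],[23,1],[23,3],[24,1],[24,3],[26,3],[27,1],[27,3],[28,2],[29,0],[30,3],[31,1],[31,3],[32,2],[34,3]]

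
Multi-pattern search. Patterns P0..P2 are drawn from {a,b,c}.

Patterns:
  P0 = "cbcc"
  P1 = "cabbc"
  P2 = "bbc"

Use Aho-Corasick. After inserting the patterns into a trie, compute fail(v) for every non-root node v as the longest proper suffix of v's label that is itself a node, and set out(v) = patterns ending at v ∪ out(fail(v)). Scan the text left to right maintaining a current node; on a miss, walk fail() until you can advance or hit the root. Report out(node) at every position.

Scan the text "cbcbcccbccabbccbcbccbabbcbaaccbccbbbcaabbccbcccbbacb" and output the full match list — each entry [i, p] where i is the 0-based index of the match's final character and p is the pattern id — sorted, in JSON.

Construct AC machine:
Trie (insert patterns):
  0='ε' goto b→9 c→1
  1='c' goto a→5 b→2
  2='cb' goto c→3
  3='cbc' goto c→4
  4='cbcc' goto ·  ←P0
  5='ca' goto b→6
  6='cab' goto b→7
  7='cabb' goto c→8
  8='cabbc' goto ·  ←P1
  9='b' goto b→10
  10='bb' goto c→11
  11='bbc' goto ·  ←P2

BFS fail/out derivation:
  fail(1) 'c': from fail(0)=0 chase 'c': 0 ⇒ 0;  out=∅∪out(0)=∅
  fail(9) 'b': from fail(0)=0 chase 'b': 0 ⇒ 0;  out=∅∪out(0)=∅
  fail(2) 'cb': from fail(1)=0 chase 'b': 0 ⇒ 9;  out=∅∪out(9)=∅
  fail(5) 'ca': from fail(1)=0 chase 'a': 0 ⇒ 0;  out=∅∪out(0)=∅
  fail(10) 'bb': from fail(9)=0 chase 'b': 0 ⇒ 9;  out=∅∪out(9)=∅
  fail(3) 'cbc': from fail(2)=9 chase 'c': 9→0 ⇒ 1;  out=∅∪out(1)=∅
  fail(6) 'cab': from fail(5)=0 chase 'b': 0 ⇒ 9;  out=∅∪out(9)=∅
  fail(11) 'bbc': from fail(10)=9 chase 'c': 9→0 ⇒ 1;  out={2}∪out(1)={2}
  fail(4) 'cbcc': from fail(3)=1 chase 'c': 1→0 ⇒ 1;  out={0}∪out(1)={0}
  fail(7) 'cabb': from fail(6)=9 chase 'b': 9 ⇒ 10;  out=∅∪out(10)=∅
  fail(8) 'cabbc': from fail(7)=10 chase 'c': 10 ⇒ 11;  out={1}∪out(11)={1,2}

Text stream:
pos 0 'c': at 1
pos 1 'b': at 2
pos 2 'c': at 3
pos 3 'b': at 2 (via fail)
pos 4 'c': at 3
pos 5 'c': at 4  emit P0@[2:5]
pos 6 'c': at 1 (via fail)
pos 7 'b': at 2
pos 8 'c': at 3
pos 9 'c': at 4  emit P0@[6:9]
pos 10 'a': at 5 (via fail)
pos 11 'b': at 6
pos 12 'b': at 7
pos 13 'c': at 8  emit P1@[9:13],P2@[11:13]
pos 14 'c': at 1 (via fail)
pos 15 'b': at 2
pos 16 'c': at 3
pos 17 'b': at 2 (via fail)
pos 18 'c': at 3
pos 19 'c': at 4  emit P0@[16:19]
pos 20 'b': at 2 (via fail)
pos 21 'a': at 0 (via fail)
pos 22 'b': at 9
pos 23 'b': at 10
pos 24 'c': at 11  emit P2@[22:24]
pos 25 'b': at 2 (via fail)
pos 26 'a': at 0 (via fail)
pos 27 'a': at 0
pos 28 'c': at 1
pos 29 'c': at 1 (via fail)
pos 30 'b': at 2
pos 31 'c': at 3
pos 32 'c': at 4  emit P0@[29:32]
pos 33 'b': at 2 (via fail)
pos 34 'b': at 10 (via fail)
pos 35 'b': at 10 (via fail)
pos 36 'c': at 11  emit P2@[34:36]
pos 37 'a': at 5 (via fail)
pos 38 'a': at 0 (via fail)
pos 39 'b': at 9
pos 40 'b': at 10
pos 41 'c': at 11  emit P2@[39:41]
pos 42 'c': at 1 (via fail)
pos 43 'b': at 2
pos 44 'c': at 3
pos 45 'c': at 4  emit P0@[42:45]
pos 46 'c': at 1 (via fail)
pos 47 'b': at 2
pos 48 'b': at 10 (via fail)
pos 49 'a': at 0 (via fail)
pos 50 'c': at 1
pos 51 'b': at 2

All matches (sorted): [[5,0],[9,0],[13,1],[13,2],[19,0],[24,2],[32,0],[36,2],[41,2],[45,0]]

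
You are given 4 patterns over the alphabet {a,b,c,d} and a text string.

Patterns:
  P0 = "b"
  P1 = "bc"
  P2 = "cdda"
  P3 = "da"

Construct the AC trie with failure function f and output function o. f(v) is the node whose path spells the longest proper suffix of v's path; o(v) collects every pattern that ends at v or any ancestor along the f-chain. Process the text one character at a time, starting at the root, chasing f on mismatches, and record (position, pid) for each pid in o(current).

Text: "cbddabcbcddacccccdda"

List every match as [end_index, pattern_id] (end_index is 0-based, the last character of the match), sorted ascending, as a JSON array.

Build automaton:
Trie nodes:
  0='ε' goto b→1 c→3 d→7
  1='b' goto c→2  ←P0
  2='bc' goto ·  ←P1
  3='c' goto d→4
  4='cd' goto d→5
  5='cdd' goto a→6
  6='cdda' goto ·  ←P2
  7='d' goto a→8
  8='da' goto ·  ←P3

Failure links (BFS by depth):
  n1('b'): parent n0 fail=0; on 'b' 0 → fail=0;  out {0}∪∅={0}
  n3('c'): parent n0 fail=0; on 'c' 0 → fail=0;  out ∅∪∅=∅
  n7('d'): parent n0 fail=0; on 'd' 0 → fail=0;  out ∅∪∅=∅
  n2('bc'): parent n1 fail=0; on 'c' 0 → fail=3;  out {1}∪∅={1}
  n4('cd'): parent n3 fail=0; on 'd' 0 → fail=7;  out ∅∪∅=∅
  n8('da'): parent n7 fail=0; on 'a' 0 → fail=0;  out {3}∪∅={3}
  n5('cdd'): parent n4 fail=7; on 'd' 7→0 → fail=7;  out ∅∪∅=∅
  n6('cdda'): parent n5 fail=7; on 'a' 7 → fail=8;  out {2}∪{3}={2,3}

Run:
[0] read 'c'  n0⇒n3
[1] read 'b'  n3⇒n1 ·f  → match P0@[1:1]
[2] read 'd'  n1⇒n7 ·f
[3] read 'd'  n7⇒n7 ·f
[4] read 'a'  n7⇒n8  → match P3@[3:4]
[5] read 'b'  n8⇒n1 ·f  → match P0@[5:5]
[6] read 'c'  n1⇒n2  → match P1@[5:6]
[7] read 'b'  n2⇒n1 ·f  → match P0@[7:7]
[8] read 'c'  n1⇒n2  → match P1@[7:8]
[9] read 'd'  n2⇒n4 ·f
[10] read 'd'  n4⇒n5
[11] read 'a'  n5⇒n6  → match P2@[8:11],P3@[10:11]
[12] read 'c'  n6⇒n3 ·f
[13] read 'c'  n3⇒n3 ·f
[14] read 'c'  n3⇒n3 ·f
[15] read 'c'  n3⇒n3 ·f
[16] read 'c'  n3⇒n3 ·f
[17] read 'd'  n3⇒n4
[18] read 'd'  n4⇒n5
[19] read 'a'  n5⇒n6  → match P2@[16:19],P3@[18:19]

Matches: [[1,0],[4,3],[5,0],[6,1],[7,0],[8,1],[11,2],[11,3],[19,2],[19,3]]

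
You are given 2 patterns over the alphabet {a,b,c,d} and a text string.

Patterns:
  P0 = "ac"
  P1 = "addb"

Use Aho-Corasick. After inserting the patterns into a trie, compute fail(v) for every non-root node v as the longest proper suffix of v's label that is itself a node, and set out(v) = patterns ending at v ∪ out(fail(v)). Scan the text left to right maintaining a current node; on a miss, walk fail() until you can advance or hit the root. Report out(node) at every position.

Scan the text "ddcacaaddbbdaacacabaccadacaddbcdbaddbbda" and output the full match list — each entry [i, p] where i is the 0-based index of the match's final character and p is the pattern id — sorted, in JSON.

Build:
Trie (insert patterns):
  0='ε' goto a→1
  1='a' goto c→2 d→3
  2='ac' goto ·  ←P0
  3='ad' goto d→4
  4='add' goto b→5
  5='addb' goto ·  ←P1

Failure links (BFS by depth):
  fail(1) 'a': from fail(0)=0 chase 'a': 0 ⇒ 0;  out=∅∪out(0)=∅
  fail(2) 'ac': from fail(1)=0 chase 'c': 0 ⇒ 0;  out={0}∪out(0)={0}
  fail(3) 'ad': from fail(1)=0 chase 'd': 0 ⇒ 0;  out=∅∪out(0)=∅
  fail(4) 'add': from fail(3)=0 chase 'd': 0 ⇒ 0;  out=∅∪out(0)=∅
  fail(5) 'addb': from fail(4)=0 chase 'b': 0 ⇒ 0;  out={1}∪out(0)={1}

Text stream:
pos 0 'd': at 0
pos 1 'd': at 0
pos 2 'c': at 0
pos 3 'a': at 1
pos 4 'c': at 2  ** P0@[3:4]
pos 5 'a': at 1 (via fail)
pos 6 'a': at 1 (via fail)
pos 7 'd': at 3
pos 8 'd': at 4
pos 9 'b': at 5  ** P1@[6:9]
pos 10 'b': at 0 (via fail)
pos 11 'd': at 0
pos 12 'a': at 1
pos 13 'a': at 1 (via fail)
pos 14 'c': at 2  ** P0@[13:14]
pos 15 'a': at 1 (via fail)
pos 16 'c': at 2  ** P0@[15:16]
pos 17 'a': at 1 (via fail)
pos 18 'b': at 0 (via fail)
pos 19 'a': at 1
pos 20 'c': at 2  ** P0@[19:20]
pos 21 'c': at 0 (via fail)
pos 22 'a': at 1
pos 23 'd': at 3
pos 24 'a': at 1 (via fail)
pos 25 'c': at 2  ** P0@[24:25]
pos 26 'a': at 1 (via fail)
pos 27 'd': at 3
pos 28 'd': at 4
pos 29 'b': at 5  ** P1@[26:29]
pos 30 'c': at 0 (via fail)
pos 31 'd': at 0
pos 32 'b': at 0
pos 33 'a': at 1
pos 34 'd': at 3
pos 35 'd': at 4
pos 36 'b': at 5  ** P1@[33:36]
pos 37 'b': at 0 (via fail)
pos 38 'd': at 0
pos 39 'a': at 1

Matches: [[4,0],[9,1],[14,0],[16,0],[20,0],[25,0],[29,1],[36,1]]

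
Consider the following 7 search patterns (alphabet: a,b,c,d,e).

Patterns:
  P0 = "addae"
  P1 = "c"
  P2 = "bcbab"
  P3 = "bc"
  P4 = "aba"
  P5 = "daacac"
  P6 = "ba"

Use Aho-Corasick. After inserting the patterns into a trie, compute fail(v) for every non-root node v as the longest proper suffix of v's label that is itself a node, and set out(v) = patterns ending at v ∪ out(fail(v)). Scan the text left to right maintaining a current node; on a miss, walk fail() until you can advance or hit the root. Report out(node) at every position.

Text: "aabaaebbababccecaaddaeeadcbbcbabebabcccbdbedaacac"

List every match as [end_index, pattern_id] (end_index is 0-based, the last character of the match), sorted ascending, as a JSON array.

Construct AC machine:
Trie nodes:
  n0 'ε': a→1 b→7 c→6 d→14
  n1 'a': b→12 d→2
  n2 'ad': d→3
  n3 'add': a→4
  n4 'adda': e→5
  n5 'addae': ·  ←P0
  n6 'c': ·  ←P1
  n7 'b': a→20 c→8
  n8 'bc': b→9  ←P3
  n9 'bcb': a→10
  n10 'bcba': b→11
  n11 'bcbab': ·  ←P2
  n12 'ab': a→13
  n13 'aba': ·  ←P4
  n14 'd': a→15
  n15 'da': a→16
  n16 'daa': c→17
  n17 'daac': a→18
  n18 'daaca': c→19
  n19 'daacac': ·  ←P5
  n20 'ba': ·  ←P6

BFS fail/out derivation:
  n1('a'): parent n0 fail=0; on 'a' 0 → fail=0;  out ∅∪∅=∅
  n6('c'): parent n0 fail=0; on 'c' 0 → fail=0;  out {1}∪∅={1}
  n7('b'): parent n0 fail=0; on 'b' 0 → fail=0;  out ∅∪∅=∅
  n14('d'): parent n0 fail=0; on 'd' 0 → fail=0;  out ∅∪∅=∅
  n2('ad'): parent n1 fail=0; on 'd' 0 → fail=14;  out ∅∪∅=∅
  n8('bc'): parent n7 fail=0; on 'c' 0 → fail=6;  out {3}∪{1}={1,3}
  n12('ab'): parent n1 fail=0; on 'b' 0 → fail=7;  out ∅∪∅=∅
  n15('da'): parent n14 fail=0; on 'a' 0 → fail=1;  out ∅∪∅=∅
  n20('ba'): parent n7 fail=0; on 'a' 0 → fail=1;  out {6}∪∅={6}
  n3('add'): parent n2 fail=14; on 'd' 14→0 → fail=14;  out ∅∪∅=∅
  n9('bcb'): parent n8 fail=6; on 'b' 6→0 → fail=7;  out ∅∪∅=∅
  n13('aba'): parent n12 fail=7; on 'a' 7 → fail=20;  out {4}∪{6}={4,6}
  n16('daa'): parent n15 fail=1; on 'a' 1→0 → fail=1;  out ∅∪∅=∅
  n4('adda'): parent n3 fail=14; on 'a' 14 → fail=15;  out ∅∪∅=∅
  n10('bcba'): parent n9 fail=7; on 'a' 7 → fail=20;  out ∅∪{6}={6}
  n17('daac'): parent n16 fail=1; on 'c' 1→0 → fail=6;  out ∅∪{1}={1}
  n5('addae'): parent n4 fail=15; on 'e' 15→1→0 → fail=0;  out {0}∪∅={0}
  n11('bcbab'): parent n10 fail=20; on 'b' 20→1 → fail=12;  out {2}∪∅={2}
  n18('daaca'): parent n17 fail=6; on 'a' 6→0 → fail=1;  out ∅∪∅=∅
  n19('daacac'): parent n18 fail=1; on 'c' 1→0 → fail=6;  out {5}∪{1}={1,5}

Run:
i=0 'a': node 0→1
i=1 'a': node 1→1 (via fail)
i=2 'b': node 1→12
i=3 'a': node 12→13  → match P4@[1:3],P6@[2:3]
i=4 'a': node 13→1 (via fail)
i=5 'e': node 1→0 (via fail)
i=6 'b': node 0→7
i=7 'b': node 7→7 (via fail)
i=8 'a': node 7→20  → match P6@[7:8]
i=9 'b': node 20→12 (via fail)
i=10 'a': node 12→13  → match P4@[8:10],P6@[9:10]
i=11 'b': node 13→12 (via fail)
i=12 'c': node 12→8 (via fail)  → match P1@[12:12],P3@[11:12]
i=13 'c': node 8→6 (via fail)  → match P1@[13:13]
i=14 'e': node 6→0 (via fail)
i=15 'c': node 0→6  → match P1@[15:15]
i=16 'a': node 6→1 (via fail)
i=17 'a': node 1→1 (via fail)
i=18 'd': node 1→2
i=19 'd': node 2→3
i=20 'a': node 3→4
i=21 'e': node 4→5  → match P0@[17:21]
i=22 'e': node 5→0 (via fail)
i=23 'a': node 0→1
i=24 'd': node 1→2
i=25 'c': node 2→6 (via fail)  → match P1@[25:25]
i=26 'b': node 6→7 (via fail)
i=27 'b': node 7→7 (via fail)
i=28 'c': node 7→8  → match P1@[28:28],P3@[27:28]
i=29 'b': node 8→9
i=30 'a': node 9→10  → match P6@[29:30]
i=31 'b': node 10→11  → match P2@[27:31]
i=32 'e': node 11→0 (via fail)
i=33 'b': node 0→7
i=34 'a': node 7→20  → match P6@[33:34]
i=35 'b': node 20→12 (via fail)
i=36 'c': node 12→8 (via fail)  → match P1@[36:36],P3@[35:36]
i=37 'c': node 8→6 (via fail)  → match P1@[37:37]
i=38 'c': node 6→6 (via fail)  → match P1@[38:38]
i=39 'b': node 6→7 (via fail)
i=40 'd': node 7→14 (via fail)
i=41 'b': node 14→7 (via fail)
i=42 'e': node 7→0 (via fail)
i=43 'd': node 0→14
i=44 'a': node 14→15
i=45 'a': node 15→16
i=46 'c': node 16→17  → match P1@[46:46]
i=47 'a': node 17→18
i=48 'c': node 18→19  → match P1@[48:48],P5@[43:48]

Matches: [[3,4],[3,6],[8,6],[10,4],[10,6],[12,1],[12,3],[13,1],[15,1],[21,0],[25,1],[28,1],[28,3],[30,6],[31,2],[34,6],[36,1],[36,3],[37,1],[38,1],[46,1],[48,1],[48,5]]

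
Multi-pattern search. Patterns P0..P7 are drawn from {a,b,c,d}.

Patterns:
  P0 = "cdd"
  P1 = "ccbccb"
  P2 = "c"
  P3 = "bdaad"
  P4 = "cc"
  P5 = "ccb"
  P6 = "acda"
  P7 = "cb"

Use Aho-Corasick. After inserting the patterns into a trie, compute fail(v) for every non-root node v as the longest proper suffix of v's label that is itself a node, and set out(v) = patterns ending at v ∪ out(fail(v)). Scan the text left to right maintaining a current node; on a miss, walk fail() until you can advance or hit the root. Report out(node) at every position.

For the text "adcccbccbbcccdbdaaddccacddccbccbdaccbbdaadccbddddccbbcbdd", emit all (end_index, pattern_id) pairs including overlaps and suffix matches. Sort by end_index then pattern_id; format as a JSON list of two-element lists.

Construct AC machine:
Trie (insert patterns):
  n0 'ε': a→14 b→9 c→1
  n1 'c': b→18 c→4 d→2  ←P2
  n2 'cd': d→3
  n3 'cdd': ·  ←P0
  n4 'cc': b→5  ←P4
  n5 'ccb': c→6  ←P5
  n6 'ccbc': c→7
  n7 'ccbcc': b→8
  n8 'ccbccb': ·  ←P1
  n9 'b': d→10
  n10 'bd': a→11
  n11 'bda': a→12
  n12 'bdaa': d→13
  n13 'bdaad': ·  ←P3
  n14 'a': c→15
  n15 'ac': d→16
  n16 'acd': a→17
  n17 'acda': ·  ←P6
  n18 'cb': ·  ←P7

Failure links (BFS by depth):
  fail(1) 'c': from fail(0)=0 chase 'c': 0 ⇒ 0;  out={2}∪out(0)={2}
  fail(9) 'b': from fail(0)=0 chase 'b': 0 ⇒ 0;  out=∅∪out(0)=∅
  fail(14) 'a': from fail(0)=0 chase 'a': 0 ⇒ 0;  out=∅∪out(0)=∅
  fail(2) 'cd': from fail(1)=0 chase 'd': 0 ⇒ 0;  out=∅∪out(0)=∅
  fail(4) 'cc': from fail(1)=0 chase 'c': 0 ⇒ 1;  out={4}∪out(1)={2,4}
  fail(10) 'bd': from fail(9)=0 chase 'd': 0 ⇒ 0;  out=∅∪out(0)=∅
  fail(15) 'ac': from fail(14)=0 chase 'c': 0 ⇒ 1;  out=∅∪out(1)={2}
  fail(18) 'cb': from fail(1)=0 chase 'b': 0 ⇒ 9;  out={7}∪out(9)={7}
  fail(3) 'cdd': from fail(2)=0 chase 'd': 0 ⇒ 0;  out={0}∪out(0)={0}
  fail(5) 'ccb': from fail(4)=1 chase 'b': 1 ⇒ 18;  out={5}∪out(18)={5,7}
  fail(11) 'bda': from fail(10)=0 chase 'a': 0 ⇒ 14;  out=∅∪out(14)=∅
  fail(16) 'acd': from fail(15)=1 chase 'd': 1 ⇒ 2;  out=∅∪out(2)=∅
  fail(6) 'ccbc': from fail(5)=18 chase 'c': 18→9→0 ⇒ 1;  out=∅∪out(1)={2}
  fail(12) 'bdaa': from fail(11)=14 chase 'a': 14→0 ⇒ 14;  out=∅∪out(14)=∅
  fail(17) 'acda': from fail(16)=2 chase 'a': 2→0 ⇒ 14;  out={6}∪out(14)={6}
  fail(7) 'ccbcc': from fail(6)=1 chase 'c': 1 ⇒ 4;  out=∅∪out(4)={2,4}
  fail(13) 'bdaad': from fail(12)=14 chase 'd': 14→0 ⇒ 0;  out={3}∪out(0)={3}
  fail(8) 'ccbccb': from fail(7)=4 chase 'b': 4 ⇒ 5;  out={1}∪out(5)={1,5,7}

Text stream:
i=0 'a': node 0→14
i=1 'd': node 14→0 (via fail)
i=2 'c': node 0→1  → match P2@[2:2]
i=3 'c': node 1→4  → match P2@[3:3],P4@[2:3]
i=4 'c': node 4→4 (via fail)  → match P2@[4:4],P4@[3:4]
i=5 'b': node 4→5  → match P5@[3:5],P7@[4:5]
i=6 'c': node 5→6  → match P2@[6:6]
i=7 'c': node 6→7  → match P2@[7:7],P4@[6:7]
i=8 'b': node 7→8  → match P1@[3:8],P5@[6:8],P7@[7:8]
i=9 'b': node 8→9 (via fail)
i=10 'c': node 9→1 (via fail)  → match P2@[10:10]
i=11 'c': node 1→4  → match P2@[11:11],P4@[10:11]
i=12 'c': node 4→4 (via fail)  → match P2@[12:12],P4@[11:12]
i=13 'd': node 4→2 (via fail)
i=14 'b': node 2→9 (via fail)
i=15 'd': node 9→10
i=16 'a': node 10→11
i=17 'a': node 11→12
i=18 'd': node 12→13  → match P3@[14:18]
i=19 'd': node 13→0 (via fail)
i=20 'c': node 0→1  → match P2@[20:20]
i=21 'c': node 1→4  → match P2@[21:21],P4@[20:21]
i=22 'a': node 4→14 (via fail)
i=23 'c': node 14→15  → match P2@[23:23]
i=24 'd': node 15→16
i=25 'd': node 16→3 (via fail)  → match P0@[23:25]
i=26 'c': node 3→1 (via fail)  → match P2@[26:26]
i=27 'c': node 1→4  → match P2@[27:27],P4@[26:27]
i=28 'b': node 4→5  → match P5@[26:28],P7@[27:28]
i=29 'c': node 5→6  → match P2@[29:29]
i=30 'c': node 6→7  → match P2@[30:30],P4@[29:30]
i=31 'b': node 7→8  → match P1@[26:31],P5@[29:31],P7@[30:31]
i=32 'd': node 8→10 (via fail)
i=33 'a': node 10→11
i=34 'c': node 11→15 (via fail)  → match P2@[34:34]
i=35 'c': node 15→4 (via fail)  → match P2@[35:35],P4@[34:35]
i=36 'b': node 4→5  → match P5@[34:36],P7@[35:36]
i=37 'b': node 5→9 (via fail)
i=38 'd': node 9→10
i=39 'a': node 10→11
i=40 'a': node 11→12
i=41 'd': node 12→13  → match P3@[37:41]
i=42 'c': node 13→1 (via fail)  → match P2@[42:42]
i=43 'c': node 1→4  → match P2@[43:43],P4@[42:43]
i=44 'b': node 4→5  → match P5@[42:44],P7@[43:44]
i=45 'd': node 5→10 (via fail)
i=46 'd': node 10→0 (via fail)
i=47 'd': node 0→0
i=48 'd': node 0→0
i=49 'c': node 0→1  → match P2@[49:49]
i=50 'c': node 1→4  → match P2@[50:50],P4@[49:50]
i=51 'b': node 4→5  → match P5@[49:51],P7@[50:51]
i=52 'b': node 5→9 (via fail)
i=53 'c': node 9→1 (via fail)  → match P2@[53:53]
i=54 'b': node 1→18  → match P7@[53:54]
i=55 'd': node 18→10 (via fail)
i=56 'd': node 10→0 (via fail)

All matches (sorted): [[2,2],[3,2],[3,4],[4,2],[4,4],[5,5],[5,7],[6,2],[7,2],[7,4],[8,1],[8,5],[8,7],[10,2],[11,2],[11,4],[12,2],[12,4],[18,3],[20,2],[21,2],[21,4],[23,2],[25,0],[26,2],[27,2],[27,4],[28,5],[28,7],[29,2],[30,2],[30,4],[31,1],[31,5],[31,7],[34,2],[35,2],[35,4],[36,5],[36,7],[41,3],[42,2],[43,2],[43,4],[44,5],[44,7],[49,2],[50,2],[50,4],[51,5],[51,7],[53,2],[54,7]]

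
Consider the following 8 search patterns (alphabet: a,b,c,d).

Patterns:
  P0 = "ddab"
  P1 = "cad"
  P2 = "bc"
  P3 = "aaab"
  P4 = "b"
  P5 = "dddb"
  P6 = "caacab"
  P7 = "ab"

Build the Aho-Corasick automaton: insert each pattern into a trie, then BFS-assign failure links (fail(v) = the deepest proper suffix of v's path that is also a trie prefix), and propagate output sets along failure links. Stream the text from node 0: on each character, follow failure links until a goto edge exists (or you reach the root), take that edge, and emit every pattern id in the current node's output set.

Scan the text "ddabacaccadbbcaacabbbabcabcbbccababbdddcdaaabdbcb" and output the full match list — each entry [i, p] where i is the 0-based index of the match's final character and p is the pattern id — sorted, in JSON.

Build:
Trie nodes:
  n0 'ε': a→10 b→8 c→5 d→1
  n1 'd': d→2
  n2 'dd': a→3 d→14
  n3 'dda': b→4
  n4 'ddab': ·  [P0 ends]
  n5 'c': a→6
  n6 'ca': a→16 d→7
  n7 'cad': ·  [P1 ends]
  n8 'b': c→9  [P4 ends]
  n9 'bc': ·  [P2 ends]
  n10 'a': a→11 b→20
  n11 'aa': a→12
  n12 'aaa': b→13
  n13 'aaab': ·  [P3 ends]
  n14 'ddd': b→15
  n15 'dddb': ·  [P5 ends]
  n16 'caa': c→17
  n17 'caac': a→18
  n18 'caaca': b→19
  n19 'caacab': ·  [P6 ends]
  n20 'ab': ·  [P7 ends]

BFS fail/out derivation:
  fail(1) 'd': from fail(0)=0 chase 'd': 0 ⇒ 0;  out=∅∪out(0)=∅
  fail(5) 'c': from fail(0)=0 chase 'c': 0 ⇒ 0;  out=∅∪out(0)=∅
  fail(8) 'b': from fail(0)=0 chase 'b': 0 ⇒ 0;  out={4}∪out(0)={4}
  fail(10) 'a': from fail(0)=0 chase 'a': 0 ⇒ 0;  out=∅∪out(0)=∅
  fail(2) 'dd': from fail(1)=0 chase 'd': 0 ⇒ 1;  out=∅∪out(1)=∅
  fail(6) 'ca': from fail(5)=0 chase 'a': 0 ⇒ 10;  out=∅∪out(10)=∅
  fail(9) 'bc': from fail(8)=0 chase 'c': 0 ⇒ 5;  out={2}∪out(5)={2}
  fail(11) 'aa': from fail(10)=0 chase 'a': 0 ⇒ 10;  out=∅∪out(10)=∅
  fail(20) 'ab': from fail(10)=0 chase 'b': 0 ⇒ 8;  out={7}∪out(8)={4,7}
  fail(3) 'dda': from fail(2)=1 chase 'a': 1→0 ⇒ 10;  out=∅∪out(10)=∅
  fail(7) 'cad': from fail(6)=10 chase 'd': 10→0 ⇒ 1;  out={1}∪out(1)={1}
  fail(12) 'aaa': from fail(11)=10 chase 'a': 10 ⇒ 11;  out=∅∪out(11)=∅
  fail(14) 'ddd': from fail(2)=1 chase 'd': 1 ⇒ 2;  out=∅∪out(2)=∅
  fail(16) 'caa': from fail(6)=10 chase 'a': 10 ⇒ 11;  out=∅∪out(11)=∅
  fail(4) 'ddab': from fail(3)=10 chase 'b': 10 ⇒ 20;  out={0}∪out(20)={0,4,7}
  fail(13) 'aaab': from fail(12)=11 chase 'b': 11→10 ⇒ 20;  out={3}∪out(20)={3,4,7}
  fail(15) 'dddb': from fail(14)=2 chase 'b': 2→1→0 ⇒ 8;  out={5}∪out(8)={4,5}
  fail(17) 'caac': from fail(16)=11 chase 'c': 11→10→0 ⇒ 5;  out=∅∪out(5)=∅
  fail(18) 'caaca': from fail(17)=5 chase 'a': 5 ⇒ 6;  out=∅∪out(6)=∅
  fail(19) 'caacab': from fail(18)=6 chase 'b': 6→10 ⇒ 20;  out={6}∪out(20)={4,6,7}

Run:
pos 0 'd': at 1
pos 1 'd': at 2
pos 2 'a': at 3
pos 3 'b': at 4  emit P0@[0:3],P4@[3:3],P7@[2:3]
pos 4 'a': at 10 (fail-walked)
pos 5 'c': at 5 (fail-walked)
pos 6 'a': at 6
pos 7 'c': at 5 (fail-walked)
pos 8 'c': at 5 (fail-walked)
pos 9 'a': at 6
pos 10 'd': at 7  emit P1@[8:10]
pos 11 'b': at 8 (fail-walked)  emit P4@[11:11]
pos 12 'b': at 8 (fail-walked)  emit P4@[12:12]
pos 13 'c': at 9  emit P2@[12:13]
pos 14 'a': at 6 (fail-walked)
pos 15 'a': at 16
pos 16 'c': at 17
pos 17 'a': at 18
pos 18 'b': at 19  emit P4@[18:18],P6@[13:18],P7@[17:18]
pos 19 'b': at 8 (fail-walked)  emit P4@[19:19]
pos 20 'b': at 8 (fail-walked)  emit P4@[20:20]
pos 21 'a': at 10 (fail-walked)
pos 22 'b': at 20  emit P4@[22:22],P7@[21:22]
pos 23 'c': at 9 (fail-walked)  emit P2@[22:23]
pos 24 'a': at 6 (fail-walked)
pos 25 'b': at 20 (fail-walked)  emit P4@[25:25],P7@[24:25]
pos 26 'c': at 9 (fail-walked)  emit P2@[25:26]
pos 27 'b': at 8 (fail-walked)  emit P4@[27:27]
pos 28 'b': at 8 (fail-walked)  emit P4@[28:28]
pos 29 'c': at 9  emit P2@[28:29]
pos 30 'c': at 5 (fail-walked)
pos 31 'a': at 6
pos 32 'b': at 20 (fail-walked)  emit P4@[32:32],P7@[31:32]
pos 33 'a': at 10 (fail-walked)
pos 34 'b': at 20  emit P4@[34:34],P7@[33:34]
pos 35 'b': at 8 (fail-walked)  emit P4@[35:35]
pos 36 'd': at 1 (fail-walked)
pos 37 'd': at 2
pos 38 'd': at 14
pos 39 'c': at 5 (fail-walked)
pos 40 'd': at 1 (fail-walked)
pos 41 'a': at 10 (fail-walked)
pos 42 'a': at 11
pos 43 'a': at 12
pos 44 'b': at 13  emit P3@[41:44],P4@[44:44],P7@[43:44]
pos 45 'd': at 1 (fail-walked)
pos 46 'b': at 8 (fail-walked)  emit P4@[46:46]
pos 47 'c': at 9  emit P2@[46:47]
pos 48 'b': at 8 (fail-walked)  emit P4@[48:48]

Matches: [[3,0],[3,4],[3,7],[10,1],[11,4],[12,4],[13,2],[18,4],[18,6],[18,7],[19,4],[20,4],[22,4],[22,7],[23,2],[25,4],[25,7],[26,2],[27,4],[28,4],[29,2],[32,4],[32,7],[34,4],[34,7],[35,4],[44,3],[44,4],[44,7],[46,4],[47,2],[48,4]]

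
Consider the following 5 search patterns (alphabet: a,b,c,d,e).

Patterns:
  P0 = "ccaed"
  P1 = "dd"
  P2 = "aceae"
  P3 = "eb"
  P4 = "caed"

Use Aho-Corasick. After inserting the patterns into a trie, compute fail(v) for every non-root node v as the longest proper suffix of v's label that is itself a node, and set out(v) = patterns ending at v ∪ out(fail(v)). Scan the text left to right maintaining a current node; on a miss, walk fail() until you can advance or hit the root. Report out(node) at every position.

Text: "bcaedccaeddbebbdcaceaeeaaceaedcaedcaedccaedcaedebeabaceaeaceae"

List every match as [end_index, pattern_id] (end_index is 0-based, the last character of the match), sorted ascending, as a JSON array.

Build:
Trie nodes:
  0='ε' goto a→8 c→1 d→6 e→13
  1='c' goto a→15 c→2
  2='cc' goto a→3
  3='cca' goto e→4
  4='ccae' goto d→5
  5='ccaed' goto ·  [P0 ends]
  6='d' goto d→7
  7='dd' goto ·  [P1 ends]
  8='a' goto c→9
  9='ac' goto e→10
  10='ace' goto a→11
  11='acea' goto e→12
  12='aceae' goto ·  [P2 ends]
  13='e' goto b→14
  14='eb' goto ·  [P3 ends]
  15='ca' goto e→16
  16='cae' goto d→17
  17='caed' goto ·  [P4 ends]

BFS fail/out derivation:
  n1('c'): parent n0 fail=0; on 'c' 0 → fail=0;  out ∅∪∅=∅
  n6('d'): parent n0 fail=0; on 'd' 0 → fail=0;  out ∅∪∅=∅
  n8('a'): parent n0 fail=0; on 'a' 0 → fail=0;  out ∅∪∅=∅
  n13('e'): parent n0 fail=0; on 'e' 0 → fail=0;  out ∅∪∅=∅
  n2('cc'): parent n1 fail=0; on 'c' 0 → fail=1;  out ∅∪∅=∅
  n7('dd'): parent n6 fail=0; on 'd' 0 → fail=6;  out {1}∪∅={1}
  n9('ac'): parent n8 fail=0; on 'c' 0 → fail=1;  out ∅∪∅=∅
  n14('eb'): parent n13 fail=0; on 'b' 0 → fail=0;  out {3}∪∅={3}
  n15('ca'): parent n1 fail=0; on 'a' 0 → fail=8;  out ∅∪∅=∅
  n3('cca'): parent n2 fail=1; on 'a' 1 → fail=15;  out ∅∪∅=∅
  n10('ace'): parent n9 fail=1; on 'e' 1→0 → fail=13;  out ∅∪∅=∅
  n16('cae'): parent n15 fail=8; on 'e' 8→0 → fail=13;  out ∅∪∅=∅
  n4('ccae'): parent n3 fail=15; on 'e' 15 → fail=16;  out ∅∪∅=∅
  n11('acea'): parent n10 fail=13; on 'a' 13→0 → fail=8;  out ∅∪∅=∅
  n17('caed'): parent n16 fail=13; on 'd' 13→0 → fail=6;  out {4}∪∅={4}
  n5('ccaed'): parent n4 fail=16; on 'd' 16 → fail=17;  out {0}∪{4}={0,4}
  n12('aceae'): parent n11 fail=8; on 'e' 8→0 → fail=13;  out {2}∪∅={2}

Text stream:
i=0 'b': node 0→0
i=1 'c': node 0→1
i=2 'a': node 1→15
i=3 'e': node 15→16
i=4 'd': node 16→17  emit P4@[1:4]
i=5 'c': node 17→1 (fail-walked)
i=6 'c': node 1→2
i=7 'a': node 2→3
i=8 'e': node 3→4
i=9 'd': node 4→5  emit P0@[5:9],P4@[6:9]
i=10 'd': node 5→7 (fail-walked)  emit P1@[9:10]
i=11 'b': node 7→0 (fail-walked)
i=12 'e': node 0→13
i=13 'b': node 13→14  emit P3@[12:13]
i=14 'b': node 14→0 (fail-walked)
i=15 'd': node 0→6
i=16 'c': node 6→1 (fail-walked)
i=17 'a': node 1→15
i=18 'c': node 15→9 (fail-walked)
i=19 'e': node 9→10
i=20 'a': node 10→11
i=21 'e': node 11→12  emit P2@[17:21]
i=22 'e': node 12→13 (fail-walked)
i=23 'a': node 13→8 (fail-walked)
i=24 'a': node 8→8 (fail-walked)
i=25 'c': node 8→9
i=26 'e': node 9→10
i=27 'a': node 10→11
i=28 'e': node 11→12  emit P2@[24:28]
i=29 'd': node 12→6 (fail-walked)
i=30 'c': node 6→1 (fail-walked)
i=31 'a': node 1→15
i=32 'e': node 15→16
i=33 'd': node 16→17  emit P4@[30:33]
i=34 'c': node 17→1 (fail-walked)
i=35 'a': node 1→15
i=36 'e': node 15→16
i=37 'd': node 16→17  emit P4@[34:37]
i=38 'c': node 17→1 (fail-walked)
i=39 'c': node 1→2
i=40 'a': node 2→3
i=41 'e': node 3→4
i=42 'd': node 4→5  emit P0@[38:42],P4@[39:42]
i=43 'c': node 5→1 (fail-walked)
i=44 'a': node 1→15
i=45 'e': node 15→16
i=46 'd': node 16→17  emit P4@[43:46]
i=47 'e': node 17→13 (fail-walked)
i=48 'b': node 13→14  emit P3@[47:48]
i=49 'e': node 14→13 (fail-walked)
i=50 'a': node 13→8 (fail-walked)
i=51 'b': node 8→0 (fail-walked)
i=52 'a': node 0→8
i=53 'c': node 8→9
i=54 'e': node 9→10
i=55 'a': node 10→11
i=56 'e': node 11→12  emit P2@[52:56]
i=57 'a': node 12→8 (fail-walked)
i=58 'c': node 8→9
i=59 'e': node 9→10
i=60 'a': node 10→11
i=61 'e': node 11→12  emit P2@[57:61]

All matches (sorted): [[4,4],[9,0],[9,4],[10,1],[13,3],[21,2],[28,2],[33,4],[37,4],[42,0],[42,4],[46,4],[48,3],[56,2],[61,2]]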